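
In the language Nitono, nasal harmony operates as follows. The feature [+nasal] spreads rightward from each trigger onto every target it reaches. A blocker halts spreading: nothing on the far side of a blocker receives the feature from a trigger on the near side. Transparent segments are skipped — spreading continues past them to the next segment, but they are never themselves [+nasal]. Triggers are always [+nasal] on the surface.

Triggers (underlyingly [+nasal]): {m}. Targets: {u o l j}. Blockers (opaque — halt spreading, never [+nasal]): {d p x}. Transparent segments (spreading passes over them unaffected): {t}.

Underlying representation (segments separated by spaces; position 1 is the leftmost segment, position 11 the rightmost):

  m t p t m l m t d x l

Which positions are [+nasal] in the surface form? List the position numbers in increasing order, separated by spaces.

From /m/ at 1 rightward: 2 /t/ transparent; 3 /p/ blocks.
From /m/ at 5 rightward: 6 /l/ → [+nasal]; 7 /m/ is itself a trigger — this domain ends here.
From /m/ at 7 rightward: 8 /t/ transparent; 9 /d/ blocks.
Target with no active source: position 11 stays [-nasal].

1 5 6 7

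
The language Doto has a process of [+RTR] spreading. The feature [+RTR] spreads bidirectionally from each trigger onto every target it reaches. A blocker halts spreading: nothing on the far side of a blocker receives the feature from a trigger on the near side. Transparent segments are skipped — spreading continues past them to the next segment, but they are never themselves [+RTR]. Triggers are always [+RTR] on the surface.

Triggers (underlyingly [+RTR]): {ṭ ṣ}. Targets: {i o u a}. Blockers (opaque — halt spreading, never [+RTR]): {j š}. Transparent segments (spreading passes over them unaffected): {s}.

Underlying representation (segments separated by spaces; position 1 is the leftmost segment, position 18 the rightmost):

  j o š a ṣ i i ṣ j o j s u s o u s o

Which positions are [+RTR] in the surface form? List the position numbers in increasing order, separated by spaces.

From /ṣ/ at 5 rightward: 6 /i/ → [+RTR]; 7 /i/ → [+RTR]; 8 /ṣ/ is itself a trigger — this domain ends here.
From /ṣ/ at 5 leftward: 4 /a/ → [+RTR]; 3 /š/ blocks.
From /ṣ/ at 8 rightward: 9 /j/ blocks.
From /ṣ/ at 8 leftward: 7 /i/ → [+RTR]; 6 /i/ → [+RTR]; 5 /ṣ/ is itself a trigger — this domain ends here.
Targets with no active source: positions 2 10 13 15 16 18 stay [-emphatic].

4 5 6 7 8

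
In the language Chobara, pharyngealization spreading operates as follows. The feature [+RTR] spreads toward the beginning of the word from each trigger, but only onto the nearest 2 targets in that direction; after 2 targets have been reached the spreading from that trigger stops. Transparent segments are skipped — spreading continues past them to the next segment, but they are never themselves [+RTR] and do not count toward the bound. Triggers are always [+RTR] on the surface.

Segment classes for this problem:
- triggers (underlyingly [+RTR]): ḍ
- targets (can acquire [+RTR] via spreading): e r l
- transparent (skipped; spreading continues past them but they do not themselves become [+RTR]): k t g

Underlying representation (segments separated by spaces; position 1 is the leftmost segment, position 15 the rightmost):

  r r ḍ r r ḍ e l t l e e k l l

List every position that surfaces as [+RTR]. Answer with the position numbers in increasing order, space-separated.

1 2 3 4 5 6

From /ḍ/ at 3 leftward: 2 /r/ → [+RTR]; 1 /r/ → [+RTR]; bound reached.
From /ḍ/ at 6 leftward: 5 /r/ → [+RTR]; 4 /r/ → [+RTR]; bound reached.
Targets with no active source: positions 7 8 10 11 12 14 15 stay [-emphatic].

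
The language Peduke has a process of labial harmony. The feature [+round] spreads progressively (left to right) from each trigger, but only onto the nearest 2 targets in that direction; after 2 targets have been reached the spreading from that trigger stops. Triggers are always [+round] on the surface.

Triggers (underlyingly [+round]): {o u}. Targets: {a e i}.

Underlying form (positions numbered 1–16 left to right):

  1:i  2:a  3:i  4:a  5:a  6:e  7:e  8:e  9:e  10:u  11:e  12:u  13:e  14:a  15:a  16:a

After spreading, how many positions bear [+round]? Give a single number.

From /u/ at 10 rightward: 11 /e/ → [+round]; 12 /u/ is itself a trigger — this domain ends here.
From /u/ at 12 rightward: 13 /e/ → [+round]; 14 /a/ → [+round]; bound reached.
Targets with no active source: positions 1 2 3 4 5 6 7 8 9 15 16 stay [-round].
[+round] positions on the surface: 10 11 12 13 14.

5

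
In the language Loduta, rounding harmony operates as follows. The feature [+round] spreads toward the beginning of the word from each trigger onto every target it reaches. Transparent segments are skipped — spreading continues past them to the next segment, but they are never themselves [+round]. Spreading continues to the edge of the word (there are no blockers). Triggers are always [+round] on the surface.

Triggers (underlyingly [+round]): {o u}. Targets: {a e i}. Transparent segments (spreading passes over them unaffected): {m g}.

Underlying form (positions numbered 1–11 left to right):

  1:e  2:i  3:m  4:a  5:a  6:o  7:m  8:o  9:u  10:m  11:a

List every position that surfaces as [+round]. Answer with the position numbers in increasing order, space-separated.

From /o/ at 6 leftward: 5 /a/ → [+round]; 4 /a/ → [+round]; 3 /m/ transparent; 2 /i/ → [+round]; 1 /e/ → [+round]; word edge.
From /o/ at 8 leftward: 7 /m/ transparent; 6 /o/ is itself a trigger — this domain ends here.
From /u/ at 9 leftward: 8 /o/ is itself a trigger — this domain ends here.
Target with no active source: position 11 stays [-round].

1 2 4 5 6 8 9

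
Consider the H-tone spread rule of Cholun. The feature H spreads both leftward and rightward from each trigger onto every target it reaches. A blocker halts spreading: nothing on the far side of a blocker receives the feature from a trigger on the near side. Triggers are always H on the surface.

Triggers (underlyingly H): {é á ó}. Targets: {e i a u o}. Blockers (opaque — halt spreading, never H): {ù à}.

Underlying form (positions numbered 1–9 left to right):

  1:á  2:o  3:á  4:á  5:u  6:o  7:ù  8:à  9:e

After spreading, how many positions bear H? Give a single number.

From /á/ at 1 rightward: 2 /o/ → H; 3 /á/ is itself a trigger — this domain ends here.
From /á/ at 1 leftward: word edge.
From /á/ at 3 rightward: 4 /á/ is itself a trigger — this domain ends here.
From /á/ at 3 leftward: 2 /o/ → H; 1 /á/ is itself a trigger — this domain ends here.
From /á/ at 4 rightward: 5 /u/ → H; 6 /o/ → H; 7 /ù/ blocks.
From /á/ at 4 leftward: 3 /á/ is itself a trigger — this domain ends here.
Target with no active source: position 9 stays [-high tone].
H positions on the surface: 1 2 3 4 5 6.

6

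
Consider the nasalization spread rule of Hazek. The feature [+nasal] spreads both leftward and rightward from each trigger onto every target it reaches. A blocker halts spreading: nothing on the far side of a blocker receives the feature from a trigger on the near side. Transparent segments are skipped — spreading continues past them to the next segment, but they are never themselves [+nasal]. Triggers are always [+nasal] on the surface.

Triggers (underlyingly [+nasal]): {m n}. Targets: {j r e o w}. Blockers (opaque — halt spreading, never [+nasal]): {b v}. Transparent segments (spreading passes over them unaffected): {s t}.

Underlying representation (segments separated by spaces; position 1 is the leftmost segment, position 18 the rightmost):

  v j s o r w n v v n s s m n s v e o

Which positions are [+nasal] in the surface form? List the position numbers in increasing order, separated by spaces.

From /n/ at 7 rightward: 8 /v/ blocks.
From /n/ at 7 leftward: 6 /w/ → [+nasal]; 5 /r/ → [+nasal]; 4 /o/ → [+nasal]; 3 /s/ transparent; 2 /j/ → [+nasal]; 1 /v/ blocks.
From /n/ at 10 rightward: 11 /s/ transparent; 12 /s/ transparent; 13 /m/ is itself a trigger — this domain ends here.
From /n/ at 10 leftward: 9 /v/ blocks.
From /m/ at 13 rightward: 14 /n/ is itself a trigger — this domain ends here.
From /m/ at 13 leftward: 12 /s/ transparent; 11 /s/ transparent; 10 /n/ is itself a trigger — this domain ends here.
From /n/ at 14 rightward: 15 /s/ transparent; 16 /v/ blocks.
From /n/ at 14 leftward: 13 /m/ is itself a trigger — this domain ends here.
Targets with no active source: positions 17 18 stay [-nasal].

2 4 5 6 7 10 13 14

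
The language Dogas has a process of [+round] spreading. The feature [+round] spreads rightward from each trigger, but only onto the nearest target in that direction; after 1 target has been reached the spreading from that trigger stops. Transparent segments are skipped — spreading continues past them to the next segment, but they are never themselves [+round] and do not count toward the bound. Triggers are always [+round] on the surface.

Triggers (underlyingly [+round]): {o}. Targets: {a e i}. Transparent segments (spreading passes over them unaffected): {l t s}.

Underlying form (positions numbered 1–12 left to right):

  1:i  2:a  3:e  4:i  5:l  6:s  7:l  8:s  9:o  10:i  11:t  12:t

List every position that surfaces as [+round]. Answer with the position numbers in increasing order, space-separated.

From /o/ at 9 rightward: 10 /i/ → [+round]; bound reached.
Targets with no active source: positions 1 2 3 4 stay [-round].

9 10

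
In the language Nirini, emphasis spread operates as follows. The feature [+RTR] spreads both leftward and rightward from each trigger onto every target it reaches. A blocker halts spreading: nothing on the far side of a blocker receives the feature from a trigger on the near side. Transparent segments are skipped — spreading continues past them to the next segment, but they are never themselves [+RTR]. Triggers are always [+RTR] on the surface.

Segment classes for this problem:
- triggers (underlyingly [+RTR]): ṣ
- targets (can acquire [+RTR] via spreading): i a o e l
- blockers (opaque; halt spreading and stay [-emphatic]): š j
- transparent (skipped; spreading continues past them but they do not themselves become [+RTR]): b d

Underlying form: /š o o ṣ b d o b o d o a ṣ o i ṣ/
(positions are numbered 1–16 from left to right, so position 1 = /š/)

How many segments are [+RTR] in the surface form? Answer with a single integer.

From /ṣ/ at 4 rightward: 5 /b/ transparent; 6 /d/ transparent; 7 /o/ → [+RTR]; 8 /b/ transparent; 9 /o/ → [+RTR]; 10 /d/ transparent; 11 /o/ → [+RTR]; 12 /a/ → [+RTR]; 13 /ṣ/ is itself a trigger — this domain ends here.
From /ṣ/ at 4 leftward: 3 /o/ → [+RTR]; 2 /o/ → [+RTR]; 1 /š/ blocks.
From /ṣ/ at 13 rightward: 14 /o/ → [+RTR]; 15 /i/ → [+RTR]; 16 /ṣ/ is itself a trigger — this domain ends here.
From /ṣ/ at 13 leftward: 12 /a/ → [+RTR]; 11 /o/ → [+RTR]; 10 /d/ transparent; 9 /o/ → [+RTR]; 8 /b/ transparent; 7 /o/ → [+RTR]; 6 /d/ transparent; 5 /b/ transparent; 4 /ṣ/ is itself a trigger — this domain ends here.
From /ṣ/ at 16 rightward: word edge.
From /ṣ/ at 16 leftward: 15 /i/ → [+RTR]; 14 /o/ → [+RTR]; 13 /ṣ/ is itself a trigger — this domain ends here.
[+RTR] positions on the surface: 2 3 4 7 9 11 12 13 14 15 16.

11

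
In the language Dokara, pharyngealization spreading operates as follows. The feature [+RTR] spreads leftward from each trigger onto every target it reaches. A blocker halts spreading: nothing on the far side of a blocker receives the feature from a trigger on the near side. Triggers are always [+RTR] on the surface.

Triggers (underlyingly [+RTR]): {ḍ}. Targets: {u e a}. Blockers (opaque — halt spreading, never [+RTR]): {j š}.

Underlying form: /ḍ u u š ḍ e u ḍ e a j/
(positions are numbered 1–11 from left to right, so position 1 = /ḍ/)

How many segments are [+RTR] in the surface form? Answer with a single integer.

From /ḍ/ at 1 leftward: word edge.
From /ḍ/ at 5 leftward: 4 /š/ blocks.
From /ḍ/ at 8 leftward: 7 /u/ → [+RTR]; 6 /e/ → [+RTR]; 5 /ḍ/ is itself a trigger — this domain ends here.
Targets with no active source: positions 2 3 9 10 stay [-emphatic].
[+RTR] positions on the surface: 1 5 6 7 8.

5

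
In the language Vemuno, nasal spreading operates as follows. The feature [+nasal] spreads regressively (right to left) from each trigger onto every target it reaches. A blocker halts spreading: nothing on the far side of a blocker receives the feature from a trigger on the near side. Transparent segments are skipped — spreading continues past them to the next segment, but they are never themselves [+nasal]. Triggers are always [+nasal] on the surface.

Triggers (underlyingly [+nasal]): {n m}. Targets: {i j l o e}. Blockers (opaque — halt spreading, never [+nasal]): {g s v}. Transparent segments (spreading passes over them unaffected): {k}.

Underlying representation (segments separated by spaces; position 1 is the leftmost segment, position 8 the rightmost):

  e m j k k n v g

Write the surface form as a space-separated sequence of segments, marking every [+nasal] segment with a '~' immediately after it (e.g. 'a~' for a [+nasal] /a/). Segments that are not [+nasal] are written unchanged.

From /m/ at 2 leftward: 1 /e/ → [+nasal]; word edge.
From /n/ at 6 leftward: 5 /k/ transparent; 4 /k/ transparent; 3 /j/ → [+nasal]; 2 /m/ is itself a trigger — this domain ends here.
[+nasal] positions on the surface: 1 2 3 6.

e~ m~ j~ k k n~ v g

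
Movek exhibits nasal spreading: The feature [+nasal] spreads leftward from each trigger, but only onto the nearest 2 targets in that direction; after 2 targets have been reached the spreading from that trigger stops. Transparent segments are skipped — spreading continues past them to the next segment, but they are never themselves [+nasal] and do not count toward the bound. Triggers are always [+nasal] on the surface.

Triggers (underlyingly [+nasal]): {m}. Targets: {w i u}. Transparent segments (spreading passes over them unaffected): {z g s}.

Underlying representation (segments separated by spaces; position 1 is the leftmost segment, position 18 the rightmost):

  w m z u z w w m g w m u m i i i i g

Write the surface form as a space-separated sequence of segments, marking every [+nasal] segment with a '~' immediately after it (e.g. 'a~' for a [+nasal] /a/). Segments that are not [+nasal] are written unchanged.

w~ m~ z u z w~ w~ m~ g w~ m~ u~ m~ i i i i g

From /m/ at 2 leftward: 1 /w/ → [+nasal]; word edge.
From /m/ at 8 leftward: 7 /w/ → [+nasal]; 6 /w/ → [+nasal]; bound reached.
From /m/ at 11 leftward: 10 /w/ → [+nasal]; 9 /g/ transparent; 8 /m/ is itself a trigger — this domain ends here.
From /m/ at 13 leftward: 12 /u/ → [+nasal]; 11 /m/ is itself a trigger — this domain ends here.
Targets with no active source: positions 4 14 15 16 17 stay [-nasal].
[+nasal] positions on the surface: 1 2 6 7 8 10 11 12 13.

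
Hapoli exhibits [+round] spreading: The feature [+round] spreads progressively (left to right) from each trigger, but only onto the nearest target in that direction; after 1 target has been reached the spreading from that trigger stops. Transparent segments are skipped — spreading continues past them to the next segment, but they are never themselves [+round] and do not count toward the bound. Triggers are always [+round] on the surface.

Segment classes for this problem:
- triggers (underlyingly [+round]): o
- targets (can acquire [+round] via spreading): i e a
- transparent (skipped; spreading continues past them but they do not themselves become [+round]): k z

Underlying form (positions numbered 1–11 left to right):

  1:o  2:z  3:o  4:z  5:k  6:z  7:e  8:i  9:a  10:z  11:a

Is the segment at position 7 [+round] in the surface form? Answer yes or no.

From /o/ at 1 rightward: 2 /z/ transparent; 3 /o/ is itself a trigger — this domain ends here.
From /o/ at 3 rightward: 4 /z/ transparent; 5 /k/ transparent; 6 /z/ transparent; 7 /e/ → [+round]; bound reached.
Targets with no active source: positions 8 9 11 stay [-round].
[+round] positions on the surface: 1 3 7.

yes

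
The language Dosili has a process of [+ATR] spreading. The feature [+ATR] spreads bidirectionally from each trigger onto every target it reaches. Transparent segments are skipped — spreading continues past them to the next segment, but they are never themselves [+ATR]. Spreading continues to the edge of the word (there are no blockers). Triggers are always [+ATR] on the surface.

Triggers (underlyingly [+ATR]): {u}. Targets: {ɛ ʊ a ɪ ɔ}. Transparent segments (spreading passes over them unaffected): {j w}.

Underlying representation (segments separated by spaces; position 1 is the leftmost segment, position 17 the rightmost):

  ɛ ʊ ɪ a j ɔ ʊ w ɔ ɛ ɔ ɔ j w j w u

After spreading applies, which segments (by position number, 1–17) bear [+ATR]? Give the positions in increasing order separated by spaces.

From /u/ at 17 rightward: word edge.
From /u/ at 17 leftward: 16 /w/ transparent; 15 /j/ transparent; 14 /w/ transparent; 13 /j/ transparent; 12 /ɔ/ → [+ATR]; 11 /ɔ/ → [+ATR]; 10 /ɛ/ → [+ATR]; 9 /ɔ/ → [+ATR]; 8 /w/ transparent; 7 /ʊ/ → [+ATR]; 6 /ɔ/ → [+ATR]; 5 /j/ transparent; 4 /a/ → [+ATR]; 3 /ɪ/ → [+ATR]; 2 /ʊ/ → [+ATR]; 1 /ɛ/ → [+ATR]; word edge.

1 2 3 4 6 7 9 10 11 12 17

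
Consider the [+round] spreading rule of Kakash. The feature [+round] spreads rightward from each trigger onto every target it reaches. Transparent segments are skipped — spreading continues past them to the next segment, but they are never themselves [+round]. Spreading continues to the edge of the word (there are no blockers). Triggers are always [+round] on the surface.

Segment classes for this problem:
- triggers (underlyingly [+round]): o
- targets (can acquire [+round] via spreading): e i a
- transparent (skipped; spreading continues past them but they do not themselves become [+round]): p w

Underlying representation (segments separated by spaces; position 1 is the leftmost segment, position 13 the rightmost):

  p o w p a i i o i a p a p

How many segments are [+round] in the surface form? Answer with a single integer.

8

From /o/ at 2 rightward: 3 /w/ transparent; 4 /p/ transparent; 5 /a/ → [+round]; 6 /i/ → [+round]; 7 /i/ → [+round]; 8 /o/ is itself a trigger — this domain ends here.
From /o/ at 8 rightward: 9 /i/ → [+round]; 10 /a/ → [+round]; 11 /p/ transparent; 12 /a/ → [+round]; 13 /p/ transparent; word edge.
[+round] positions on the surface: 2 5 6 7 8 9 10 12.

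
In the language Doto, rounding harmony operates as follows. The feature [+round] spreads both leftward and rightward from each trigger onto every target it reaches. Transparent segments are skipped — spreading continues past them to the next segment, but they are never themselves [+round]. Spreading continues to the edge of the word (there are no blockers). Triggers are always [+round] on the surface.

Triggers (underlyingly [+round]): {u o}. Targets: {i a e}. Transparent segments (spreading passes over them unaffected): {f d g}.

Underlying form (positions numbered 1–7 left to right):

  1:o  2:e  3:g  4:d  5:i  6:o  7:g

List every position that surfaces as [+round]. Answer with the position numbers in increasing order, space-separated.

1 2 5 6

From /o/ at 1 rightward: 2 /e/ → [+round]; 3 /g/ transparent; 4 /d/ transparent; 5 /i/ → [+round]; 6 /o/ is itself a trigger — this domain ends here.
From /o/ at 1 leftward: word edge.
From /o/ at 6 rightward: 7 /g/ transparent; word edge.
From /o/ at 6 leftward: 5 /i/ → [+round]; 4 /d/ transparent; 3 /g/ transparent; 2 /e/ → [+round]; 1 /o/ is itself a trigger — this domain ends here.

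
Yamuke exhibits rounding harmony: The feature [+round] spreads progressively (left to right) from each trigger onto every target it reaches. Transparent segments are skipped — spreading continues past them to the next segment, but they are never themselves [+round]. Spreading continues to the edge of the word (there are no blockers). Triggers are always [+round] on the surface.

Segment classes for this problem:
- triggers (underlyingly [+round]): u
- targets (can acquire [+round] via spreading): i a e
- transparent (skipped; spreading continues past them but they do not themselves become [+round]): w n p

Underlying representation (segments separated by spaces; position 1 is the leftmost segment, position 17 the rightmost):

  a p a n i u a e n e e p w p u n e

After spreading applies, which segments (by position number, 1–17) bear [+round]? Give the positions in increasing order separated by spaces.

From /u/ at 6 rightward: 7 /a/ → [+round]; 8 /e/ → [+round]; 9 /n/ transparent; 10 /e/ → [+round]; 11 /e/ → [+round]; 12 /p/ transparent; 13 /w/ transparent; 14 /p/ transparent; 15 /u/ is itself a trigger — this domain ends here.
From /u/ at 15 rightward: 16 /n/ transparent; 17 /e/ → [+round]; word edge.
Targets with no active source: positions 1 3 5 stay [-round].

6 7 8 10 11 15 17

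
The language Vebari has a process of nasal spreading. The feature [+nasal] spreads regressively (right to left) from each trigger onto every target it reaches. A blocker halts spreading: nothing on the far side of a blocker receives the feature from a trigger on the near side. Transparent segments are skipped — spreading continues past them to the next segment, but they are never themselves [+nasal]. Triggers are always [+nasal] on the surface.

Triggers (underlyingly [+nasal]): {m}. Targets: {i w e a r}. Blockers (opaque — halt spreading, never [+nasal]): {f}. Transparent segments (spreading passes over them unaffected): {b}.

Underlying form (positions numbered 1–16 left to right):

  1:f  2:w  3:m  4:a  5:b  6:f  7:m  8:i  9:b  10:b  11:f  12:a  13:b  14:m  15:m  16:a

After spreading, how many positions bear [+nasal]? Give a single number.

6

From /m/ at 3 leftward: 2 /w/ → [+nasal]; 1 /f/ blocks.
From /m/ at 7 leftward: 6 /f/ blocks.
From /m/ at 14 leftward: 13 /b/ transparent; 12 /a/ → [+nasal]; 11 /f/ blocks.
From /m/ at 15 leftward: 14 /m/ is itself a trigger — this domain ends here.
Targets with no active source: positions 4 8 16 stay [-nasal].
[+nasal] positions on the surface: 2 3 7 12 14 15.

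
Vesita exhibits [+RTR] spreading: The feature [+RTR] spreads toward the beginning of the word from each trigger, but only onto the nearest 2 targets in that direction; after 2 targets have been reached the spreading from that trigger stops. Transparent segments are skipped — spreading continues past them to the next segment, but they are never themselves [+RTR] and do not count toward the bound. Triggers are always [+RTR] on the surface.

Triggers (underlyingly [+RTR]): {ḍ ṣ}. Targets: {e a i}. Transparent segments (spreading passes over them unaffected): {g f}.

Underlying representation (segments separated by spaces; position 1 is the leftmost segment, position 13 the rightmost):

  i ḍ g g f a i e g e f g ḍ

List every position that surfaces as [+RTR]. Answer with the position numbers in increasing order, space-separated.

1 2 8 10 13

From /ḍ/ at 2 leftward: 1 /i/ → [+RTR]; word edge.
From /ḍ/ at 13 leftward: 12 /g/ transparent; 11 /f/ transparent; 10 /e/ → [+RTR]; 9 /g/ transparent; 8 /e/ → [+RTR]; bound reached.
Targets with no active source: positions 6 7 stay [-emphatic].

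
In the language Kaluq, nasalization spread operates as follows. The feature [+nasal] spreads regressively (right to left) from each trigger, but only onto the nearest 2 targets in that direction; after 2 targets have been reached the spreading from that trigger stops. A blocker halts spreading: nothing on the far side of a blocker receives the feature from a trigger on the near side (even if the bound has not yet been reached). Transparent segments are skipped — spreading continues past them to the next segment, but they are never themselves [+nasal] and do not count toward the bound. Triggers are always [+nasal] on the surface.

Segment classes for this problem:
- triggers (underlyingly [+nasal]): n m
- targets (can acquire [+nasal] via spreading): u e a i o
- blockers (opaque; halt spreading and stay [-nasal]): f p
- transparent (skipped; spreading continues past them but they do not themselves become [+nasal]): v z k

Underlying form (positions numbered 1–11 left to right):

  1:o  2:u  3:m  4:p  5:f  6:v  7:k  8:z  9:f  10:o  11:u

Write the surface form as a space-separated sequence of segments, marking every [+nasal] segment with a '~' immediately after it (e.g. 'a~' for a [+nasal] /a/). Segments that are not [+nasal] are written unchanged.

From /m/ at 3 leftward: 2 /u/ → [+nasal]; 1 /o/ → [+nasal]; bound reached.
Targets with no active source: positions 10 11 stay [-nasal].
[+nasal] positions on the surface: 1 2 3.

o~ u~ m~ p f v k z f o u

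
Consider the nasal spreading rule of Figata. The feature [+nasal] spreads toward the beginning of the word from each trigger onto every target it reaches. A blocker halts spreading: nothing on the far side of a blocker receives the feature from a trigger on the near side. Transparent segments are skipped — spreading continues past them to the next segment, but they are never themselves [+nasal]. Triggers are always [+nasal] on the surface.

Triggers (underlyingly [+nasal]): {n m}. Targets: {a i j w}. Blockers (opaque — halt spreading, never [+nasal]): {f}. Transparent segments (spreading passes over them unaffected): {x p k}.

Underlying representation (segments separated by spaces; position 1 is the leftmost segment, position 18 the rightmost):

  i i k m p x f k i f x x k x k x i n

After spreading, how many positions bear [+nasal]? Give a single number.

5

From /m/ at 4 leftward: 3 /k/ transparent; 2 /i/ → [+nasal]; 1 /i/ → [+nasal]; word edge.
From /n/ at 18 leftward: 17 /i/ → [+nasal]; 16 /x/ transparent; 15 /k/ transparent; 14 /x/ transparent; 13 /k/ transparent; 12 /x/ transparent; 11 /x/ transparent; 10 /f/ blocks.
Target with no active source: position 9 stays [-nasal].
[+nasal] positions on the surface: 1 2 4 17 18.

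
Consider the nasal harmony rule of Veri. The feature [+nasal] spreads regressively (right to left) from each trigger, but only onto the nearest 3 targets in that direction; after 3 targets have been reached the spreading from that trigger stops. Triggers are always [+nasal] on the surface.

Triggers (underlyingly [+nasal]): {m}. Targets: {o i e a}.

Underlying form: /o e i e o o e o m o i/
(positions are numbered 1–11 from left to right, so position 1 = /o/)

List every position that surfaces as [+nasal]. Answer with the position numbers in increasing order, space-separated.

6 7 8 9

From /m/ at 9 leftward: 8 /o/ → [+nasal]; 7 /e/ → [+nasal]; 6 /o/ → [+nasal]; bound reached.
Targets with no active source: positions 1 2 3 4 5 10 11 stay [-nasal].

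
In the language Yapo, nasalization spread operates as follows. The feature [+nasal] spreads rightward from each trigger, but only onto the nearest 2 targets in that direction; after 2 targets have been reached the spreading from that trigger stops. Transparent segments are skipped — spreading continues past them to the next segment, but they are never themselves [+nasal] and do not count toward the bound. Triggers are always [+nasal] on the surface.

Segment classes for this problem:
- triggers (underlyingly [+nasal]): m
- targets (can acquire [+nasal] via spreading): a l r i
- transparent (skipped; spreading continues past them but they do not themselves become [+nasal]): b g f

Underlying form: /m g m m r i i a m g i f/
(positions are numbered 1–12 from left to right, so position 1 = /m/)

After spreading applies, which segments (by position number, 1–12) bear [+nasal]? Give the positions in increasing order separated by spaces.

1 3 4 5 6 9 11

From /m/ at 1 rightward: 2 /g/ transparent; 3 /m/ is itself a trigger — this domain ends here.
From /m/ at 3 rightward: 4 /m/ is itself a trigger — this domain ends here.
From /m/ at 4 rightward: 5 /r/ → [+nasal]; 6 /i/ → [+nasal]; bound reached.
From /m/ at 9 rightward: 10 /g/ transparent; 11 /i/ → [+nasal]; 12 /f/ transparent; word edge.
Targets with no active source: positions 7 8 stay [-nasal].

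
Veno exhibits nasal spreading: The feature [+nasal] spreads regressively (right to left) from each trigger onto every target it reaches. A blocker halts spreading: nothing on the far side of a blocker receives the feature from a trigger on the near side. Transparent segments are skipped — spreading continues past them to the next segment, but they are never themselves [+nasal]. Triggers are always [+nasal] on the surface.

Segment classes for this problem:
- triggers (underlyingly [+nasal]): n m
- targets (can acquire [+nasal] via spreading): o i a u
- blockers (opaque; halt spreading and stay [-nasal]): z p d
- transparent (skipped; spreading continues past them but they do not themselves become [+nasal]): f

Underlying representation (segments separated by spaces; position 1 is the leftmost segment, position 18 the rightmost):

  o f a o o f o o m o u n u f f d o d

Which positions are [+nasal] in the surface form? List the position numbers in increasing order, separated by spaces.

From /m/ at 9 leftward: 8 /o/ → [+nasal]; 7 /o/ → [+nasal]; 6 /f/ transparent; 5 /o/ → [+nasal]; 4 /o/ → [+nasal]; 3 /a/ → [+nasal]; 2 /f/ transparent; 1 /o/ → [+nasal]; word edge.
From /n/ at 12 leftward: 11 /u/ → [+nasal]; 10 /o/ → [+nasal]; 9 /m/ is itself a trigger — this domain ends here.
Targets with no active source: positions 13 17 stay [-nasal].

1 3 4 5 7 8 9 10 11 12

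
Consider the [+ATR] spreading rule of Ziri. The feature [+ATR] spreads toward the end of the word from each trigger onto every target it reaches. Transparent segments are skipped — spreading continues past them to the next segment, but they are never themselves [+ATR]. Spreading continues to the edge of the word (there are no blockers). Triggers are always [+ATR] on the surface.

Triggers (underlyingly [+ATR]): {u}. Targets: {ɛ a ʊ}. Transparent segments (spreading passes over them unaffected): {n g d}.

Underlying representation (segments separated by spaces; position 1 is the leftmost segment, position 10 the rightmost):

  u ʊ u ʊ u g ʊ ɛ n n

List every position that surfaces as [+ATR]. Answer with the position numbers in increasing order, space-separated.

1 2 3 4 5 7 8

From /u/ at 1 rightward: 2 /ʊ/ → [+ATR]; 3 /u/ is itself a trigger — this domain ends here.
From /u/ at 3 rightward: 4 /ʊ/ → [+ATR]; 5 /u/ is itself a trigger — this domain ends here.
From /u/ at 5 rightward: 6 /g/ transparent; 7 /ʊ/ → [+ATR]; 8 /ɛ/ → [+ATR]; 9 /n/ transparent; 10 /n/ transparent; word edge.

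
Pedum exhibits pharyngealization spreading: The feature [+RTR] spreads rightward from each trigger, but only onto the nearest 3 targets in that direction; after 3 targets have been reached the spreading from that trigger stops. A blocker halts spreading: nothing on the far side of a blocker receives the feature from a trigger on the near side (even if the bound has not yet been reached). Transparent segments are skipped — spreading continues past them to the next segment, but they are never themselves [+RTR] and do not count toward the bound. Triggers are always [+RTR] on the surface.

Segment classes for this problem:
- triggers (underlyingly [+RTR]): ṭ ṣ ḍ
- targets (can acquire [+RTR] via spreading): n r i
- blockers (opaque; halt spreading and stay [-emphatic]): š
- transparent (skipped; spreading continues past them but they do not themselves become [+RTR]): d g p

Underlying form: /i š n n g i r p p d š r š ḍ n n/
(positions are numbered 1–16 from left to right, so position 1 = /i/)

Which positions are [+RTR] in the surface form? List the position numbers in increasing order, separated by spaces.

From /ḍ/ at 14 rightward: 15 /n/ → [+RTR]; 16 /n/ → [+RTR]; word edge.
Targets with no active source: positions 1 3 4 6 7 12 stay [-emphatic].

14 15 16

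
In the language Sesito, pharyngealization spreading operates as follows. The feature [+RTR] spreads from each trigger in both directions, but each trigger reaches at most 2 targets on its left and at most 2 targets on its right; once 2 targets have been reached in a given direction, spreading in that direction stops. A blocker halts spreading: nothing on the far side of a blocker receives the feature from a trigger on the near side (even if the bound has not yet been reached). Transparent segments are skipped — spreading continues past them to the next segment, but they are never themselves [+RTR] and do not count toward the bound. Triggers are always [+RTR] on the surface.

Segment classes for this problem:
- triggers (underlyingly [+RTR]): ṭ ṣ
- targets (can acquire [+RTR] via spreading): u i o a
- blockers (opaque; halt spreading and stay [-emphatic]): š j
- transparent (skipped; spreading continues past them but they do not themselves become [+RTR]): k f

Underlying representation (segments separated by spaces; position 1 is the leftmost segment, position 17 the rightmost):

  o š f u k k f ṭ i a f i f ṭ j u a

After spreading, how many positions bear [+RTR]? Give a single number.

From /ṭ/ at 8 rightward: 9 /i/ → [+RTR]; 10 /a/ → [+RTR]; bound reached.
From /ṭ/ at 8 leftward: 7 /f/ transparent; 6 /k/ transparent; 5 /k/ transparent; 4 /u/ → [+RTR]; 3 /f/ transparent; 2 /š/ blocks.
From /ṭ/ at 14 rightward: 15 /j/ blocks.
From /ṭ/ at 14 leftward: 13 /f/ transparent; 12 /i/ → [+RTR]; 11 /f/ transparent; 10 /a/ → [+RTR]; bound reached.
Targets with no active source: positions 1 16 17 stay [-emphatic].
[+RTR] positions on the surface: 4 8 9 10 12 14.

6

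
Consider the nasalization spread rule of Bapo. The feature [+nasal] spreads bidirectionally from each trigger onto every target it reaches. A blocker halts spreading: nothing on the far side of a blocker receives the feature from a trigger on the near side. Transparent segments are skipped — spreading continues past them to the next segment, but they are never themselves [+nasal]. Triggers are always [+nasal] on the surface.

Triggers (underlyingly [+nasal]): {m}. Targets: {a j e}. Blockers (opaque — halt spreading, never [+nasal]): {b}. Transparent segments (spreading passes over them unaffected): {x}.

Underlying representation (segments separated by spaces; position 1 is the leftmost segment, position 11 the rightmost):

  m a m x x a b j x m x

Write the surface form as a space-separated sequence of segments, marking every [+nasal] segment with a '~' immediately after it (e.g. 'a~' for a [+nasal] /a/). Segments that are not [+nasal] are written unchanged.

From /m/ at 1 rightward: 2 /a/ → [+nasal]; 3 /m/ is itself a trigger — this domain ends here.
From /m/ at 1 leftward: word edge.
From /m/ at 3 rightward: 4 /x/ transparent; 5 /x/ transparent; 6 /a/ → [+nasal]; 7 /b/ blocks.
From /m/ at 3 leftward: 2 /a/ → [+nasal]; 1 /m/ is itself a trigger — this domain ends here.
From /m/ at 10 rightward: 11 /x/ transparent; word edge.
From /m/ at 10 leftward: 9 /x/ transparent; 8 /j/ → [+nasal]; 7 /b/ blocks.
[+nasal] positions on the surface: 1 2 3 6 8 10.

m~ a~ m~ x x a~ b j~ x m~ x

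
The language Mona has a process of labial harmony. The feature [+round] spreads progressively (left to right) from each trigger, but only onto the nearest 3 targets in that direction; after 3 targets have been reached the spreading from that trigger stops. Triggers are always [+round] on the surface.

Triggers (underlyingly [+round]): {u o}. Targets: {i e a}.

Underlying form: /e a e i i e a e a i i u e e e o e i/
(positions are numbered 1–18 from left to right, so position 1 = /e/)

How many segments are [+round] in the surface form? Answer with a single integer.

7

From /u/ at 12 rightward: 13 /e/ → [+round]; 14 /e/ → [+round]; 15 /e/ → [+round]; bound reached.
From /o/ at 16 rightward: 17 /e/ → [+round]; 18 /i/ → [+round]; word edge.
Targets with no active source: positions 1 2 3 4 5 6 7 8 9 10 11 stay [-round].
[+round] positions on the surface: 12 13 14 15 16 17 18.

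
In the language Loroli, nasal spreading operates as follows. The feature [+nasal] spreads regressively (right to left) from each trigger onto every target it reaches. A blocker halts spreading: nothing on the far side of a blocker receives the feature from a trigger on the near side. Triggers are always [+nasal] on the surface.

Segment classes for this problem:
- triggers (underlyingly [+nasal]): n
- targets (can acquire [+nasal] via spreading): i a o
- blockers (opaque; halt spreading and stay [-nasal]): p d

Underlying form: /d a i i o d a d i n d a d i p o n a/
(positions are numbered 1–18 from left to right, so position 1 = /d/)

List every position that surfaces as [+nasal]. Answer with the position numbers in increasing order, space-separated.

9 10 16 17

From /n/ at 10 leftward: 9 /i/ → [+nasal]; 8 /d/ blocks.
From /n/ at 17 leftward: 16 /o/ → [+nasal]; 15 /p/ blocks.
Targets with no active source: positions 2 3 4 5 7 12 14 18 stay [-nasal].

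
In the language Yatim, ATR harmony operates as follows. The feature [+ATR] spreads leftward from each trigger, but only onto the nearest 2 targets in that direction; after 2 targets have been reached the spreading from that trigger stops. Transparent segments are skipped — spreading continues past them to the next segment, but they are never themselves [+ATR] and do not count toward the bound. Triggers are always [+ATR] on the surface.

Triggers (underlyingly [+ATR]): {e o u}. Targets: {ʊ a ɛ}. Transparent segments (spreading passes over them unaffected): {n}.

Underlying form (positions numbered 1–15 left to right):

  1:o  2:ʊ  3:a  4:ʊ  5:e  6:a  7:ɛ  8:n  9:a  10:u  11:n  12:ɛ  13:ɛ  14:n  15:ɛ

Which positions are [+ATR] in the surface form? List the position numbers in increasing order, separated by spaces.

1 3 4 5 7 9 10

From /o/ at 1 leftward: word edge.
From /e/ at 5 leftward: 4 /ʊ/ → [+ATR]; 3 /a/ → [+ATR]; bound reached.
From /u/ at 10 leftward: 9 /a/ → [+ATR]; 8 /n/ transparent; 7 /ɛ/ → [+ATR]; bound reached.
Targets with no active source: positions 2 6 12 13 15 stay [-ATR].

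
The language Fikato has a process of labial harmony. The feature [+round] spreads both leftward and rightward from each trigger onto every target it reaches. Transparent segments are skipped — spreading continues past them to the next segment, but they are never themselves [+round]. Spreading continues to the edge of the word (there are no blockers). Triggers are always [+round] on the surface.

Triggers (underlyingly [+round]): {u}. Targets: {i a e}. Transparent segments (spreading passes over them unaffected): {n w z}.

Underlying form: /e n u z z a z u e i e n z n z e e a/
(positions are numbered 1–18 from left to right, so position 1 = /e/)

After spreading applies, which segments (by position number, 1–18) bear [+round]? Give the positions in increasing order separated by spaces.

From /u/ at 3 rightward: 4 /z/ transparent; 5 /z/ transparent; 6 /a/ → [+round]; 7 /z/ transparent; 8 /u/ is itself a trigger — this domain ends here.
From /u/ at 3 leftward: 2 /n/ transparent; 1 /e/ → [+round]; word edge.
From /u/ at 8 rightward: 9 /e/ → [+round]; 10 /i/ → [+round]; 11 /e/ → [+round]; 12 /n/ transparent; 13 /z/ transparent; 14 /n/ transparent; 15 /z/ transparent; 16 /e/ → [+round]; 17 /e/ → [+round]; 18 /a/ → [+round]; word edge.
From /u/ at 8 leftward: 7 /z/ transparent; 6 /a/ → [+round]; 5 /z/ transparent; 4 /z/ transparent; 3 /u/ is itself a trigger — this domain ends here.

1 3 6 8 9 10 11 16 17 18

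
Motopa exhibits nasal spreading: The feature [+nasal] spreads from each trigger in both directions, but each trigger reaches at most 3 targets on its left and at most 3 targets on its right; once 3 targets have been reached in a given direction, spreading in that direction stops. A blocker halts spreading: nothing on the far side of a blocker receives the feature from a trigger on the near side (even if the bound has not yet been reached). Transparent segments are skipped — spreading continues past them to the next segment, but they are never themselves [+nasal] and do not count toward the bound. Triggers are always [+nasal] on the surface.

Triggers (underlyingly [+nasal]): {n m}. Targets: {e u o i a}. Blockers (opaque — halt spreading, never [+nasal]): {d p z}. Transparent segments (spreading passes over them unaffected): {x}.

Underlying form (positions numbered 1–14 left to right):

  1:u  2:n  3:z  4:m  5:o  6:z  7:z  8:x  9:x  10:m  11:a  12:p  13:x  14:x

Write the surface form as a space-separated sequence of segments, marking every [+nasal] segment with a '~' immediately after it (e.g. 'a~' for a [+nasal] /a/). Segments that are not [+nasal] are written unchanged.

u~ n~ z m~ o~ z z x x m~ a~ p x x

From /n/ at 2 rightward: 3 /z/ blocks.
From /n/ at 2 leftward: 1 /u/ → [+nasal]; word edge.
From /m/ at 4 rightward: 5 /o/ → [+nasal]; 6 /z/ blocks.
From /m/ at 4 leftward: 3 /z/ blocks.
From /m/ at 10 rightward: 11 /a/ → [+nasal]; 12 /p/ blocks.
From /m/ at 10 leftward: 9 /x/ transparent; 8 /x/ transparent; 7 /z/ blocks.
[+nasal] positions on the surface: 1 2 4 5 10 11.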